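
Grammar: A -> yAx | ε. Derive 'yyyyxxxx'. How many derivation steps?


Derivation: A => yAx => yyAxx => yyyAxxx => yyyyAxxxx => yyyyxxxx
Steps: 5


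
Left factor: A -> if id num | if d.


Common prefix: 'if'
Factored: A -> if A', A' -> id num | d


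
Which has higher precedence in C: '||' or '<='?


'<=' is relational (level 7); '||' is logical OR (level 1)
Higher level binds tighter
'<=' has higher precedence than '||'


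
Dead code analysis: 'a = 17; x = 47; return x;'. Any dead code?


a is assigned but never read
Dead: 'a = 17'


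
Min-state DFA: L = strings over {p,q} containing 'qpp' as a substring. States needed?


KMP-style automaton: 3 progress states + 1 absorbing accept = 4
Minimal DFA: 4 states


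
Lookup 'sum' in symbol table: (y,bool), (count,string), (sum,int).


Lookup 'sum' → type int


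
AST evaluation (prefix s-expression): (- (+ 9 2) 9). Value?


Evaluate inner: (+ 9 2) = 11
Evaluate root: (- 11 9) = 2
Result: 2


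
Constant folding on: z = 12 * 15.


12 * 15 = 180 at compile time
Optimized: z = 180


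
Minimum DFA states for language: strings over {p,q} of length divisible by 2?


Track length mod 2: states 0..1, accept at 0
Minimal DFA: 2 states


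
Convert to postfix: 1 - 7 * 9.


* has higher precedence, evaluate 7*9 first
Postfix: 1 7 9 * -


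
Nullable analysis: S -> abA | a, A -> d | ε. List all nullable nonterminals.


A nonterminal is nullable iff some alternative derives ε (directly, or every symbol in it is nullable)
Nullable: {A}


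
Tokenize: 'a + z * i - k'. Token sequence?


Scan left to right, longest-match per lexeme
Tokens: ID(a), OP(+), ID(z), OP(*), ID(i), OP(-), ID(k)


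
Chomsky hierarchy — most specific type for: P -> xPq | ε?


Single nonterminal LHS, but x^n q^n is not regular
Classification: Type 2 (Context-Free)


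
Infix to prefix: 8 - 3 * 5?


'*' binds tighter: tree is (- 8 (* 3 5))
Prefix: - 8 * 3 5


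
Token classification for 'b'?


Pattern: letter/underscore followed by alphanumerics, not a keyword
Type: IDENTIFIER


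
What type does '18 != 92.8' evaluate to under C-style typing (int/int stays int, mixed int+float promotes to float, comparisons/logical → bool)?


Operand types: int != float
Rule: comparison yields bool
Result type: bool


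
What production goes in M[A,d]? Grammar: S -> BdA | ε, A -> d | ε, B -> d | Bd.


For [A, d]: 'd' ∈ FIRST(d)
Entry: A -> d


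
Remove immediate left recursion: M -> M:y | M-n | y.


Left-recursive alternatives: M:y, M-n; non-recursive: y
Introduce M': M -> yM', M' -> :yM' | -nM' | ε


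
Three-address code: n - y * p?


Break into single-operator statements:
t1 = y * p
t2 = n - t1


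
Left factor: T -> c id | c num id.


Common prefix: 'c'
Factored: T -> c T', T' -> id | num id


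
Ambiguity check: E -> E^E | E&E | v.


'v^v&v' has two parse trees (no precedence encoded between ^ and &)
Ambiguous


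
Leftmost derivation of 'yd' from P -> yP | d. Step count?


Derivation: P => yP => yd
Steps: 2


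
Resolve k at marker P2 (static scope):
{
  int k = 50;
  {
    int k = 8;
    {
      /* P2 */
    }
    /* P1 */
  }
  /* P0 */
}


P2's block does not declare k; resolves to the enclosing declaration at depth 1
k = 8


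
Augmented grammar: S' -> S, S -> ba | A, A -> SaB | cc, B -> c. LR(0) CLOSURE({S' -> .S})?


Start: S' -> .S
For each item with dot before a nonterminal B, add B -> .γ for every B-production
Closure: [S' -> .S, S -> .ba, S -> .A, A -> .SaB, A -> .cc]


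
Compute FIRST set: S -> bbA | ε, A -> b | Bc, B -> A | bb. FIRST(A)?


Per alternative of A: FIRST(b) = {b}; FIRST(Bc) = {b}
FIRST(A) = {b}


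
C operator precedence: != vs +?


'+' is additive (level 9); '!=' is equality (level 6)
Higher level binds tighter
'+' has higher precedence than '!='


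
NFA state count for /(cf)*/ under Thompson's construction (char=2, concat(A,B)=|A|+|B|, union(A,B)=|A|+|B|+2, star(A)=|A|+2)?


Syntax tree has 2 char leaf(s), 0 union(s), 1 star(s)
chars contribute 2×2 = 4; each union adds +2; each star adds +2
Total: 4 + 0 + 2 = 6 states


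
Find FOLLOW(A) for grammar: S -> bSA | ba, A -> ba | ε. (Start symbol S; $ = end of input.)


$ ∈ FOLLOW(S). For each A -> αBβ: add FIRST(β)\{ε} to FOLLOW(B); if β nullable, add FOLLOW(A).
FOLLOW(A) = {$, b}


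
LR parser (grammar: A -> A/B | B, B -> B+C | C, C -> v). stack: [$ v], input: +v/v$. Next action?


'v' on top is the handle for C -> v
Action: reduce (C -> v)


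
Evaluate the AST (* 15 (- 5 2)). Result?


Evaluate inner: (- 5 2) = 3
Evaluate root: (* 15 3) = 45
Result: 45


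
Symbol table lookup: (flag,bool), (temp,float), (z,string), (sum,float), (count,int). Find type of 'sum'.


Lookup 'sum' → type float


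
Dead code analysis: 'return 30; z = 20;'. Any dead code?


statement follows a return and is unreachable
Dead: 'z = 20'


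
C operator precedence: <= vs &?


'<=' is relational (level 7); '&' is bitwise AND (level 5)
Higher level binds tighter
'<=' has higher precedence than '&'


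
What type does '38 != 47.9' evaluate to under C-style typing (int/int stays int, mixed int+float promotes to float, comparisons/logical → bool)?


Operand types: int != float
Rule: comparison yields bool
Result type: bool


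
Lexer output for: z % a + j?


Scan left to right, longest-match per lexeme
Tokens: ID(z), OP(%), ID(a), OP(+), ID(j)


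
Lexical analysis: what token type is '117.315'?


Pattern: digits with a decimal point
Type: FLOAT_LITERAL


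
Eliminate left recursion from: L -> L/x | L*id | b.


Left-recursive alternatives: L/x, L*id; non-recursive: b
Introduce L': L -> bL', L' -> /xL' | *idL' | ε


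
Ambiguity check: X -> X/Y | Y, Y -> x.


precedence layered via separate nonterminal Y: deterministic
Unambiguous


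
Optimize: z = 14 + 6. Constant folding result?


14 + 6 = 20 at compile time
Optimized: z = 20


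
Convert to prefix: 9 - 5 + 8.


left-to-right (same/higher precedence on left): tree is (+ (- 9 5) 8)
Prefix: + - 9 5 8


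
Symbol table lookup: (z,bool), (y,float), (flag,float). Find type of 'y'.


Lookup 'y' → type float


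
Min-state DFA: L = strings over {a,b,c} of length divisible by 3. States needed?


Track length mod 3: states 0..2, accept at 0
Minimal DFA: 3 states


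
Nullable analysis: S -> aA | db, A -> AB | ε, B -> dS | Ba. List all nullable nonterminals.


A nonterminal is nullable iff some alternative derives ε (directly, or every symbol in it is nullable)
Nullable: {A}


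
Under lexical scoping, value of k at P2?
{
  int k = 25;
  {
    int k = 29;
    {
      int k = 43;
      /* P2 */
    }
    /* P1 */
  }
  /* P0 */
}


k declared in the same block as P2
k = 43


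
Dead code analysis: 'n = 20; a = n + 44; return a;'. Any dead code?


n is read by a's definition; a is returned
No dead code


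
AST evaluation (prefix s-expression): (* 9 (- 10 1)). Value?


Evaluate inner: (- 10 1) = 9
Evaluate root: (* 9 9) = 81
Result: 81


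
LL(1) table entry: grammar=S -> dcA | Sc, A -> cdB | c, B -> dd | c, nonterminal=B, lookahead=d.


For [B, d]: 'd' ∈ FIRST(dd)
Entry: B -> dd


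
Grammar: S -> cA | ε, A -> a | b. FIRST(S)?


Per alternative of S: FIRST(cA) = {c}; FIRST(ε) = {ε}
FIRST(S) = {c, ε}


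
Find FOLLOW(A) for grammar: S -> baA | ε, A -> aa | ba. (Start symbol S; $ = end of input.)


$ ∈ FOLLOW(S). For each A -> αBβ: add FIRST(β)\{ε} to FOLLOW(B); if β nullable, add FOLLOW(A).
FOLLOW(A) = {$}


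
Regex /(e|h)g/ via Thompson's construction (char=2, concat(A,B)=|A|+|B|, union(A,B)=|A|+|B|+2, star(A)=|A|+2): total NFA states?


Syntax tree has 3 char leaf(s), 1 union(s), 0 star(s)
chars contribute 3×2 = 6; each union adds +2; each star adds +2
Total: 6 + 2 + 0 = 8 states


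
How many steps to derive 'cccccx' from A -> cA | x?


Derivation: A => cA => ccA => cccA => ccccA => cccccA => cccccx
Steps: 6


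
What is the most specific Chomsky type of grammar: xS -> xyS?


LHS has context (more than one symbol) and |LHS| ≤ |RHS|
Classification: Type 1 (Context-Sensitive)


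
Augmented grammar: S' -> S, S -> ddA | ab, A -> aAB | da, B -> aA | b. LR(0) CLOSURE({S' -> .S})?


Start: S' -> .S
For each item with dot before a nonterminal B, add B -> .γ for every B-production
Closure: [S' -> .S, S -> .ddA, S -> .ab]


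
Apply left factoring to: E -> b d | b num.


Common prefix: 'b'
Factored: E -> b E', E' -> d | num


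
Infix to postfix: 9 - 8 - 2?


Left to right (same or higher precedence on left)
Postfix: 9 8 - 2 -


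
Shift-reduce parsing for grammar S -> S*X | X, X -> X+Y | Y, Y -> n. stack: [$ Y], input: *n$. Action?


'Y' (not preceded by X+) is the handle for X -> Y
Action: reduce (X -> Y)


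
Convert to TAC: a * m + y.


Break into single-operator statements:
t1 = a * m
t2 = t1 + y


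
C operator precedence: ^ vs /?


'/' is multiplicative (level 10); '^' is bitwise XOR (level 4)
Higher level binds tighter
'/' has higher precedence than '^'


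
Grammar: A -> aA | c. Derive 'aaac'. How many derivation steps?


Derivation: A => aA => aaA => aaaA => aaac
Steps: 4


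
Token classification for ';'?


Pattern: delimiter/punctuation
Type: PUNCTUATION


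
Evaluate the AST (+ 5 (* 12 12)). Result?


Evaluate inner: (* 12 12) = 144
Evaluate root: (+ 5 144) = 149
Result: 149


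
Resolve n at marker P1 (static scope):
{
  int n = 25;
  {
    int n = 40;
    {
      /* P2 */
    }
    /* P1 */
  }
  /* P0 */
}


n declared in the same block as P1
n = 40


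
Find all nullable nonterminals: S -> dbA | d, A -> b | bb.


A nonterminal is nullable iff some alternative derives ε (directly, or every symbol in it is nullable)
Nullable: {}


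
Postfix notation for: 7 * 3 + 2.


Left to right (same or higher precedence on left)
Postfix: 7 3 * 2 +


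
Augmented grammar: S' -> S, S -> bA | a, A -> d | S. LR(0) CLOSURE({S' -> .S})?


Start: S' -> .S
For each item with dot before a nonterminal B, add B -> .γ for every B-production
Closure: [S' -> .S, S -> .bA, S -> .a]


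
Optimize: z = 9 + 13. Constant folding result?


9 + 13 = 22 at compile time
Optimized: z = 22


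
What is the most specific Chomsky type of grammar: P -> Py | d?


Left-linear: every RHS is a terminal or one nonterminal followed by a terminal
Classification: Type 3 (Regular)


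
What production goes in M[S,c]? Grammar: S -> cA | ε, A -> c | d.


For [S, c]: 'c' ∈ FIRST(cA)
Entry: S -> cA


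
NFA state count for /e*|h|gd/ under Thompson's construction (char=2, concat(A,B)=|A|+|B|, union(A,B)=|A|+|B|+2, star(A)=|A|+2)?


Syntax tree has 4 char leaf(s), 2 union(s), 1 star(s)
chars contribute 4×2 = 8; each union adds +2; each star adds +2
Total: 8 + 4 + 2 = 14 states


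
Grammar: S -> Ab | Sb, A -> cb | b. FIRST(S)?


Per alternative of S: FIRST(Ab) = {b, c}; FIRST(Sb) = {b, c}
FIRST(S) = {b, c}


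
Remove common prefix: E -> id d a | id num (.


Common prefix: 'id'
Factored: E -> id E', E' -> d a | num (


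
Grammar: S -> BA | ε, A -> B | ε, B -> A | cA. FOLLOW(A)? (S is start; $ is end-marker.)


$ ∈ FOLLOW(S). For each A -> αBβ: add FIRST(β)\{ε} to FOLLOW(B); if β nullable, add FOLLOW(A).
FOLLOW(A) = {$, c}


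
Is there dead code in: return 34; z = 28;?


statement follows a return and is unreachable
Dead: 'z = 28'


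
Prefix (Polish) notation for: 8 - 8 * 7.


'*' binds tighter: tree is (- 8 (* 8 7))
Prefix: - 8 * 8 7


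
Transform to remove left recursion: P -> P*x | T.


Left-recursive alternatives: P*x; non-recursive: T
Introduce P': P -> TP', P' -> *xP' | ε


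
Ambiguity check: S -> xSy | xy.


balanced x^n…y^n: each string has a unique parse
Unambiguous


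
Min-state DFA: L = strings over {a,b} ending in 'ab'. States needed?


Track the longest suffix of input matching a prefix of 'ab': 3 classes (prefixes of length 0..2)
Minimal DFA: 3 states


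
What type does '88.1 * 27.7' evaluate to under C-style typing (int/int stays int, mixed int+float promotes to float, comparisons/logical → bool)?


Operand types: float * float
Rule: mixed int/float promotes to float; int/int stays int
Result type: float


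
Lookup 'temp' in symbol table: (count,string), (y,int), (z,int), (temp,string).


Lookup 'temp' → type string


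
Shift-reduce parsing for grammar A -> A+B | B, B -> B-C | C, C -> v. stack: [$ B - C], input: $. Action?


handle 'B-C' on top
Action: reduce (B -> B-C)


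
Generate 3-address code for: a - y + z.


Break into single-operator statements:
t1 = a - y
t2 = t1 + z


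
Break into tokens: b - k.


Scan left to right, longest-match per lexeme
Tokens: ID(b), OP(-), ID(k)


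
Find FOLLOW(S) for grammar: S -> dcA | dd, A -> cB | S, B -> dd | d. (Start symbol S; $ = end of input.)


$ ∈ FOLLOW(S). For each A -> αBβ: add FIRST(β)\{ε} to FOLLOW(B); if β nullable, add FOLLOW(A).
FOLLOW(S) = {$}


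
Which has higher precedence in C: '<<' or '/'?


'/' is multiplicative (level 10); '<<' is shift (level 8)
Higher level binds tighter
'/' has higher precedence than '<<'


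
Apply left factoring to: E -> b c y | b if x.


Common prefix: 'b'
Factored: E -> b E', E' -> c y | if x


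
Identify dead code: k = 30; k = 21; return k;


first assignment to k is overwritten before any read
Dead: 'k = 30'


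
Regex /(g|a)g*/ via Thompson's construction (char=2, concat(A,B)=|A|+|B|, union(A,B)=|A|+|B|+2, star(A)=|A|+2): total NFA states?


Syntax tree has 3 char leaf(s), 1 union(s), 1 star(s)
chars contribute 3×2 = 6; each union adds +2; each star adds +2
Total: 6 + 2 + 2 = 10 states


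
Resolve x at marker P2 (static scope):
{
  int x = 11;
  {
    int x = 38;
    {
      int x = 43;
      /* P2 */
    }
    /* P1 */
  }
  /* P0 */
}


x declared in the same block as P2
x = 43


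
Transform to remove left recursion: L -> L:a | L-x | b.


Left-recursive alternatives: L:a, L-x; non-recursive: b
Introduce L': L -> bL', L' -> :aL' | -xL' | ε


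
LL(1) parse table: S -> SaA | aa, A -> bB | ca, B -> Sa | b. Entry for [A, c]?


For [A, c]: 'c' ∈ FIRST(ca)
Entry: A -> ca


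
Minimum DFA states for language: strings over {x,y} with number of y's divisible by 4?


Track (count of y) mod 4: states 0..3, accept at 0
Minimal DFA: 4 states


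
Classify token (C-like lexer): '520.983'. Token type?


Pattern: digits with a decimal point
Type: FLOAT_LITERAL


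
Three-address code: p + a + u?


Break into single-operator statements:
t1 = p + a
t2 = t1 + u


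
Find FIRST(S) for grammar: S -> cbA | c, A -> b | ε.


Per alternative of S: FIRST(cbA) = {c}; FIRST(c) = {c}
FIRST(S) = {c}


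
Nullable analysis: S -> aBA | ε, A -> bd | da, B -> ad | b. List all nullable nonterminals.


A nonterminal is nullable iff some alternative derives ε (directly, or every symbol in it is nullable)
Nullable: {S}


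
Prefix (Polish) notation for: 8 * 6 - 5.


left-to-right (same/higher precedence on left): tree is (- (* 8 6) 5)
Prefix: - * 8 6 5


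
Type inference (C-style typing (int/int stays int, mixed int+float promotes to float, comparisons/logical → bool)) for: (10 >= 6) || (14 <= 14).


Operand types: bool || bool
Rule: logical operators take bool operands and yield bool
Result type: bool


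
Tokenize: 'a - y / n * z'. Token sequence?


Scan left to right, longest-match per lexeme
Tokens: ID(a), OP(-), ID(y), OP(/), ID(n), OP(*), ID(z)


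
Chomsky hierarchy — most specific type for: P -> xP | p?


Right-linear: every RHS is a terminal or a terminal followed by one nonterminal
Classification: Type 3 (Regular)


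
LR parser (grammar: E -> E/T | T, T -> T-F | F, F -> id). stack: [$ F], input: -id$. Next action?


'F' (not preceded by T-) is the handle for T -> F
Action: reduce (T -> F)


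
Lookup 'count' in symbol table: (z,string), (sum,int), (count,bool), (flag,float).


Lookup 'count' → type bool


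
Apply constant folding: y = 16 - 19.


16 - 19 = -3 at compile time
Optimized: y = -3


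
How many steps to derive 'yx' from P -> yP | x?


Derivation: P => yP => yx
Steps: 2


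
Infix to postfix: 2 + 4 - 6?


Left to right (same or higher precedence on left)
Postfix: 2 4 + 6 -


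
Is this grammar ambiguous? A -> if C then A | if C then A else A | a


dangling else: 'if C then if C then a else a' parses two ways
Ambiguous


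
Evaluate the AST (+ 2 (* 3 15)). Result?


Evaluate inner: (* 3 15) = 45
Evaluate root: (+ 2 45) = 47
Result: 47


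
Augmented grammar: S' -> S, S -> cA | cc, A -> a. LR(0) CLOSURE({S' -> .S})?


Start: S' -> .S
For each item with dot before a nonterminal B, add B -> .γ for every B-production
Closure: [S' -> .S, S -> .cA, S -> .cc]


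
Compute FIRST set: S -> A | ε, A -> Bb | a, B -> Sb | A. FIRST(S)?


Per alternative of S: FIRST(A) = {a, b}; FIRST(ε) = {ε}
FIRST(S) = {a, b, ε}


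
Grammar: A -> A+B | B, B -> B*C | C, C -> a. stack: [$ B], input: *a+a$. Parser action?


shift '*' to continue B -> B*C
Action: shift


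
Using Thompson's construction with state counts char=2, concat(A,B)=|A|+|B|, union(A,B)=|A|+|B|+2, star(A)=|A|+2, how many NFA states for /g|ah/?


Syntax tree has 3 char leaf(s), 1 union(s), 0 star(s)
chars contribute 3×2 = 6; each union adds +2; each star adds +2
Total: 6 + 2 + 0 = 8 states


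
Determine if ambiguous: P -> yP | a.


right-linear, alternatives start with distinct terminals 'y' vs 'a': unique leftmost derivation
Unambiguous


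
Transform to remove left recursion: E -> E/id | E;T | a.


Left-recursive alternatives: E/id, E;T; non-recursive: a
Introduce E': E -> aE', E' -> /idE' | ;TE' | ε


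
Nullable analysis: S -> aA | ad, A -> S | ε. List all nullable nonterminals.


A nonterminal is nullable iff some alternative derives ε (directly, or every symbol in it is nullable)
Nullable: {A}


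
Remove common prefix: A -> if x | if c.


Common prefix: 'if'
Factored: A -> if A', A' -> x | c


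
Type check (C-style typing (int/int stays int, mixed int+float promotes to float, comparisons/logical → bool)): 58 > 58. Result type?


Operand types: int > int
Rule: comparison yields bool
Result type: bool


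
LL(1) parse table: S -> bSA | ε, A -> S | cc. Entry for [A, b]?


For [A, b]: 'b' ∈ FIRST(S)
Entry: A -> S


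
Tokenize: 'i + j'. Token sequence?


Scan left to right, longest-match per lexeme
Tokens: ID(i), OP(+), ID(j)


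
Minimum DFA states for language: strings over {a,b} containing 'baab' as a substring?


KMP-style automaton: 4 progress states + 1 absorbing accept = 5
Minimal DFA: 5 states


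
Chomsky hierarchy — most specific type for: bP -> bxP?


LHS has context (more than one symbol) and |LHS| ≤ |RHS|
Classification: Type 1 (Context-Sensitive)


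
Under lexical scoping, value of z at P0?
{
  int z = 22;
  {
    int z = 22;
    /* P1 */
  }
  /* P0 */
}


z declared in the same block as P0
z = 22


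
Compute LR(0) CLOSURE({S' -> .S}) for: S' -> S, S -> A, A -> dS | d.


Start: S' -> .S
For each item with dot before a nonterminal B, add B -> .γ for every B-production
Closure: [S' -> .S, S -> .A, A -> .dS, A -> .d]


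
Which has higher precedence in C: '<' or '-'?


'-' is additive (level 9); '<' is relational (level 7)
Higher level binds tighter
'-' has higher precedence than '<'


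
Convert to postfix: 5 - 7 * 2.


* has higher precedence, evaluate 7*2 first
Postfix: 5 7 2 * -


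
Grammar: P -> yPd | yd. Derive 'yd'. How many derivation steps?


Derivation: P => yd
Steps: 1


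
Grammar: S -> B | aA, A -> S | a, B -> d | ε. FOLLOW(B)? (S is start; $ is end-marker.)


$ ∈ FOLLOW(S). For each A -> αBβ: add FIRST(β)\{ε} to FOLLOW(B); if β nullable, add FOLLOW(A).
FOLLOW(B) = {$}


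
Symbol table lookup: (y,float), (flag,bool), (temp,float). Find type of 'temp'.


Lookup 'temp' → type float


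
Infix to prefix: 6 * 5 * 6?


left-to-right (same/higher precedence on left): tree is (* (* 6 5) 6)
Prefix: * * 6 5 6


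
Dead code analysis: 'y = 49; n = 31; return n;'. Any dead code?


y is assigned but never read
Dead: 'y = 49'


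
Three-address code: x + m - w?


Break into single-operator statements:
t1 = x + m
t2 = t1 - w


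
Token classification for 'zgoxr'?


Pattern: letter/underscore followed by alphanumerics, not a keyword
Type: IDENTIFIER


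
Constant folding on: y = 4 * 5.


4 * 5 = 20 at compile time
Optimized: y = 20


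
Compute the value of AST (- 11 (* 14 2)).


Evaluate inner: (* 14 2) = 28
Evaluate root: (- 11 28) = -17
Result: -17


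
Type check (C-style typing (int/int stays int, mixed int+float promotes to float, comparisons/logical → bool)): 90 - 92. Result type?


Operand types: int - int
Rule: mixed int/float promotes to float; int/int stays int
Result type: int


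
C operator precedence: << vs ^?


'<<' is shift (level 8); '^' is bitwise XOR (level 4)
Higher level binds tighter
'<<' has higher precedence than '^'


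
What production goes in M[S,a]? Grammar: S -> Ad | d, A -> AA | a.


For [S, a]: 'a' ∈ FIRST(Ad)
Entry: S -> Ad


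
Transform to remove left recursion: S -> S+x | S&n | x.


Left-recursive alternatives: S+x, S&n; non-recursive: x
Introduce S': S -> xS', S' -> +xS' | &nS' | ε


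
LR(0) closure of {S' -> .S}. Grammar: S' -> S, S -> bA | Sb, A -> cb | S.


Start: S' -> .S
For each item with dot before a nonterminal B, add B -> .γ for every B-production
Closure: [S' -> .S, S -> .bA, S -> .Sb]


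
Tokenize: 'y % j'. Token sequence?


Scan left to right, longest-match per lexeme
Tokens: ID(y), OP(%), ID(j)


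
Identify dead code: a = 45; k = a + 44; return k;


a is read by k's definition; k is returned
No dead code


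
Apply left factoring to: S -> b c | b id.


Common prefix: 'b'
Factored: S -> b S', S' -> c | id


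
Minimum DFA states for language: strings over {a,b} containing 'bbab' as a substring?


KMP-style automaton: 4 progress states + 1 absorbing accept = 5
Minimal DFA: 5 states


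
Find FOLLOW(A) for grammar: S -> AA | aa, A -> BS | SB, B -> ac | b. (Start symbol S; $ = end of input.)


$ ∈ FOLLOW(S). For each A -> αBβ: add FIRST(β)\{ε} to FOLLOW(B); if β nullable, add FOLLOW(A).
FOLLOW(A) = {$, a, b}


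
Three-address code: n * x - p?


Break into single-operator statements:
t1 = n * x
t2 = t1 - p


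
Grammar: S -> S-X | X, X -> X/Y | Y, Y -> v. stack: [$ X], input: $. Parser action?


lookahead ∉ {/} so X won't extend; reduce S -> X
Action: reduce (S -> X)


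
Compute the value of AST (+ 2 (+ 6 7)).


Evaluate inner: (+ 6 7) = 13
Evaluate root: (+ 2 13) = 15
Result: 15


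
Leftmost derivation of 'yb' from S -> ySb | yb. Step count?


Derivation: S => yb
Steps: 1


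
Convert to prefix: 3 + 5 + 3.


left-to-right (same/higher precedence on left): tree is (+ (+ 3 5) 3)
Prefix: + + 3 5 3


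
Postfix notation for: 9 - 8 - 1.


Left to right (same or higher precedence on left)
Postfix: 9 8 - 1 -


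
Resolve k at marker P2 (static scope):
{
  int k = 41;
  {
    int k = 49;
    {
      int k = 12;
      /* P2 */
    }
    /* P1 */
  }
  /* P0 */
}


k declared in the same block as P2
k = 12


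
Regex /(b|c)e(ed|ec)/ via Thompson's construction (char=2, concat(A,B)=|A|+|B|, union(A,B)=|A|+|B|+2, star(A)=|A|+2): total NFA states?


Syntax tree has 7 char leaf(s), 2 union(s), 0 star(s)
chars contribute 7×2 = 14; each union adds +2; each star adds +2
Total: 14 + 4 + 0 = 18 states


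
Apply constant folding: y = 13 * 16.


13 * 16 = 208 at compile time
Optimized: y = 208


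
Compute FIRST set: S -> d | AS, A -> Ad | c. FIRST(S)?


Per alternative of S: FIRST(d) = {d}; FIRST(AS) = {c}
FIRST(S) = {c, d}


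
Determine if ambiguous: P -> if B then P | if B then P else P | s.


dangling else: 'if B then if B then s else s' parses two ways
Ambiguous


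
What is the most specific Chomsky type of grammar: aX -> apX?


LHS has context (more than one symbol) and |LHS| ≤ |RHS|
Classification: Type 1 (Context-Sensitive)


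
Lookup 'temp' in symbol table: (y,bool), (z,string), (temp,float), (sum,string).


Lookup 'temp' → type float


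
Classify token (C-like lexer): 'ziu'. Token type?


Pattern: letter/underscore followed by alphanumerics, not a keyword
Type: IDENTIFIER


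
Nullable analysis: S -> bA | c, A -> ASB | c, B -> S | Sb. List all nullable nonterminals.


A nonterminal is nullable iff some alternative derives ε (directly, or every symbol in it is nullable)
Nullable: {}


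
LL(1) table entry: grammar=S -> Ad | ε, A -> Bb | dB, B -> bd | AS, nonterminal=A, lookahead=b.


For [A, b]: 'b' ∈ FIRST(Bb)
Entry: A -> Bb


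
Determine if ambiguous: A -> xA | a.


right-linear, alternatives start with distinct terminals 'x' vs 'a': unique leftmost derivation
Unambiguous


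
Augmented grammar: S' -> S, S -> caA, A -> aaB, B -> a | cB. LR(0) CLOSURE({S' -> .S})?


Start: S' -> .S
For each item with dot before a nonterminal B, add B -> .γ for every B-production
Closure: [S' -> .S, S -> .caA]


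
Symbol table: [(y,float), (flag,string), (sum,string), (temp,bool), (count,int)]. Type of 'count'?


Lookup 'count' → type int


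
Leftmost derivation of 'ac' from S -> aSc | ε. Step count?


Derivation: S => aSc => ac
Steps: 2


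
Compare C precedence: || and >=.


'>=' is relational (level 7); '||' is logical OR (level 1)
Higher level binds tighter
'>=' has higher precedence than '||'


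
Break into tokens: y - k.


Scan left to right, longest-match per lexeme
Tokens: ID(y), OP(-), ID(k)


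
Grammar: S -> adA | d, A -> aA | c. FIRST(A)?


Per alternative of A: FIRST(aA) = {a}; FIRST(c) = {c}
FIRST(A) = {a, c}


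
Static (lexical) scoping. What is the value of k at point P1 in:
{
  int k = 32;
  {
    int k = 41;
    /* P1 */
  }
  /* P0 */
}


k declared in the same block as P1
k = 41


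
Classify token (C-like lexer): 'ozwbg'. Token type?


Pattern: letter/underscore followed by alphanumerics, not a keyword
Type: IDENTIFIER


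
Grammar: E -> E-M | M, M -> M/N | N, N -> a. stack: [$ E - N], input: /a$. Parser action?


'N' (not preceded by M/) is the handle for M -> N
Action: reduce (M -> N)


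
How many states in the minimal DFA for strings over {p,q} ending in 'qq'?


Track the longest suffix of input matching a prefix of 'qq': 3 classes (prefixes of length 0..2)
Minimal DFA: 3 states


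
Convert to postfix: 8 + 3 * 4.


* has higher precedence, evaluate 3*4 first
Postfix: 8 3 4 * +


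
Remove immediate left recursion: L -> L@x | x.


Left-recursive alternatives: L@x; non-recursive: x
Introduce L': L -> xL', L' -> @xL' | ε


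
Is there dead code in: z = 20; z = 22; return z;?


first assignment to z is overwritten before any read
Dead: 'z = 20'


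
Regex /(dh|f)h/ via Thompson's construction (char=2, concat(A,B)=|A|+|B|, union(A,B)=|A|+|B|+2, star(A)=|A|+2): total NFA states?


Syntax tree has 4 char leaf(s), 1 union(s), 0 star(s)
chars contribute 4×2 = 8; each union adds +2; each star adds +2
Total: 8 + 2 + 0 = 10 states


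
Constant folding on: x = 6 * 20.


6 * 20 = 120 at compile time
Optimized: x = 120


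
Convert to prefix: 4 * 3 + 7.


left-to-right (same/higher precedence on left): tree is (+ (* 4 3) 7)
Prefix: + * 4 3 7


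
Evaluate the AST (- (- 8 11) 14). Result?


Evaluate inner: (- 8 11) = -3
Evaluate root: (- -3 14) = -17
Result: -17


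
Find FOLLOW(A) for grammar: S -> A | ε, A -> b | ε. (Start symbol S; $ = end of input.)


$ ∈ FOLLOW(S). For each A -> αBβ: add FIRST(β)\{ε} to FOLLOW(B); if β nullable, add FOLLOW(A).
FOLLOW(A) = {$}


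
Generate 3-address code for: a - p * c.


Break into single-operator statements:
t1 = p * c
t2 = a - t1


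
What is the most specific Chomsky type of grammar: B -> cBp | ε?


Single nonterminal LHS, but c^n p^n is not regular
Classification: Type 2 (Context-Free)


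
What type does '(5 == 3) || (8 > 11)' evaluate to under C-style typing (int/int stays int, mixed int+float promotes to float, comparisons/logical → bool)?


Operand types: bool || bool
Rule: logical operators take bool operands and yield bool
Result type: bool


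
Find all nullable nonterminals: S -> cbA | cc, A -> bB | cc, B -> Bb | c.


A nonterminal is nullable iff some alternative derives ε (directly, or every symbol in it is nullable)
Nullable: {}


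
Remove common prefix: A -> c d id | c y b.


Common prefix: 'c'
Factored: A -> c A', A' -> d id | y b


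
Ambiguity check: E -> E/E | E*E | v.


'v/v*v' has two parse trees (no precedence encoded between / and *)
Ambiguous


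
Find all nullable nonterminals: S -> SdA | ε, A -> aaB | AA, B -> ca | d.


A nonterminal is nullable iff some alternative derives ε (directly, or every symbol in it is nullable)
Nullable: {S}


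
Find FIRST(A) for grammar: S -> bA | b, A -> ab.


Per alternative of A: FIRST(ab) = {a}
FIRST(A) = {a}


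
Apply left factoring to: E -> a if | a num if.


Common prefix: 'a'
Factored: E -> a E', E' -> if | num if


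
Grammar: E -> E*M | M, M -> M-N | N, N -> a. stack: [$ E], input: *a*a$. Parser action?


shift '*' to continue E -> E*M
Action: shift


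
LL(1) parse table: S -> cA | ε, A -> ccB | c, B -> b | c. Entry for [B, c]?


For [B, c]: 'c' ∈ FIRST(c)
Entry: B -> c


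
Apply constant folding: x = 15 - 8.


15 - 8 = 7 at compile time
Optimized: x = 7


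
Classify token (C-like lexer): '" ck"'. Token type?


Pattern: double-quoted sequence
Type: STRING_LITERAL


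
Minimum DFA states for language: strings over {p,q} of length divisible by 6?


Track length mod 6: states 0..5, accept at 0
Minimal DFA: 6 states


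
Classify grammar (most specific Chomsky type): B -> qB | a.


Right-linear: every RHS is a terminal or a terminal followed by one nonterminal
Classification: Type 3 (Regular)


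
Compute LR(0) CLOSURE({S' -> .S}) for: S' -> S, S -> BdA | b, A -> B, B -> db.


Start: S' -> .S
For each item with dot before a nonterminal B, add B -> .γ for every B-production
Closure: [S' -> .S, S -> .BdA, S -> .b, B -> .db]


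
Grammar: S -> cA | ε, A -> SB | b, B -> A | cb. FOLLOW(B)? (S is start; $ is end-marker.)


$ ∈ FOLLOW(S). For each A -> αBβ: add FIRST(β)\{ε} to FOLLOW(B); if β nullable, add FOLLOW(A).
FOLLOW(B) = {$, b, c}


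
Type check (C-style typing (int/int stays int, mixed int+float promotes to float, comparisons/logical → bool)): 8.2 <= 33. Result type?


Operand types: float <= int
Rule: comparison yields bool
Result type: bool


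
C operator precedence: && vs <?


'<' is relational (level 7); '&&' is logical AND (level 2)
Higher level binds tighter
'<' has higher precedence than '&&'


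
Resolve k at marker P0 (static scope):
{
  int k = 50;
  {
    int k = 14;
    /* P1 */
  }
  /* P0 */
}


k declared in the same block as P0
k = 50


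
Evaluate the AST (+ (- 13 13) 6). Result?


Evaluate inner: (- 13 13) = 0
Evaluate root: (+ 0 6) = 6
Result: 6


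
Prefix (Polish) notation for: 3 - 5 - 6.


left-to-right (same/higher precedence on left): tree is (- (- 3 5) 6)
Prefix: - - 3 5 6


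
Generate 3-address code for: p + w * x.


Break into single-operator statements:
t1 = w * x
t2 = p + t1


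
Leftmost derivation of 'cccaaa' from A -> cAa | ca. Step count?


Derivation: A => cAa => ccAaa => cccaaa
Steps: 3


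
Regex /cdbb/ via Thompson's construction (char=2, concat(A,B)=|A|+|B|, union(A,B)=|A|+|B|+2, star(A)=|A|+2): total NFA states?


Syntax tree has 4 char leaf(s), 0 union(s), 0 star(s)
chars contribute 4×2 = 8; each union adds +2; each star adds +2
Total: 8 + 0 + 0 = 8 states


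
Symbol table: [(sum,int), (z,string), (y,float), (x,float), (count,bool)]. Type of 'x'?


Lookup 'x' → type float


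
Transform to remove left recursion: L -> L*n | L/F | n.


Left-recursive alternatives: L*n, L/F; non-recursive: n
Introduce L': L -> nL', L' -> *nL' | /FL' | ε


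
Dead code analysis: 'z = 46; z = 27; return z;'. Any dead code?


first assignment to z is overwritten before any read
Dead: 'z = 46'


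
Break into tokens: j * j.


Scan left to right, longest-match per lexeme
Tokens: ID(j), OP(*), ID(j)


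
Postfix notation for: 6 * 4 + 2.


Left to right (same or higher precedence on left)
Postfix: 6 4 * 2 +


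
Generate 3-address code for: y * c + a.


Break into single-operator statements:
t1 = y * c
t2 = t1 + a


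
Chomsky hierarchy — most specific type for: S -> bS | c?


Right-linear: every RHS is a terminal or a terminal followed by one nonterminal
Classification: Type 3 (Regular)


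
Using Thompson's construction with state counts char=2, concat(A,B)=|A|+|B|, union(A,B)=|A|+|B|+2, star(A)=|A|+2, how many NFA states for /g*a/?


Syntax tree has 2 char leaf(s), 0 union(s), 1 star(s)
chars contribute 2×2 = 4; each union adds +2; each star adds +2
Total: 4 + 0 + 2 = 6 states


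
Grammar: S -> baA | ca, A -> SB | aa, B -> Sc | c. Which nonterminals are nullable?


A nonterminal is nullable iff some alternative derives ε (directly, or every symbol in it is nullable)
Nullable: {}


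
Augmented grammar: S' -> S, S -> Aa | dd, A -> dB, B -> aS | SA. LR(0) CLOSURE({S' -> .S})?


Start: S' -> .S
For each item with dot before a nonterminal B, add B -> .γ for every B-production
Closure: [S' -> .S, S -> .Aa, S -> .dd, A -> .dB]


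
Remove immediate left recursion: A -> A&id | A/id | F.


Left-recursive alternatives: A&id, A/id; non-recursive: F
Introduce A': A -> FA', A' -> &idA' | /idA' | ε


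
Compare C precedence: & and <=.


'<=' is relational (level 7); '&' is bitwise AND (level 5)
Higher level binds tighter
'<=' has higher precedence than '&'


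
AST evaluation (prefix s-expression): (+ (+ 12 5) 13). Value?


Evaluate inner: (+ 12 5) = 17
Evaluate root: (+ 17 13) = 30
Result: 30


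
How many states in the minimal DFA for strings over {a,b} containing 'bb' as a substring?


KMP-style automaton: 2 progress states + 1 absorbing accept = 3
Minimal DFA: 3 states


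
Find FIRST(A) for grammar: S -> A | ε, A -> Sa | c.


Per alternative of A: FIRST(Sa) = {a, c}; FIRST(c) = {c}
FIRST(A) = {a, c}


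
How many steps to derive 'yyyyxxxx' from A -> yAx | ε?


Derivation: A => yAx => yyAxx => yyyAxxx => yyyyAxxxx => yyyyxxxx
Steps: 5


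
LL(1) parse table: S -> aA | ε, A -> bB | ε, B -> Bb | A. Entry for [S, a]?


For [S, a]: 'a' ∈ FIRST(aA)
Entry: S -> aA


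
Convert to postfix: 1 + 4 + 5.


Left to right (same or higher precedence on left)
Postfix: 1 4 + 5 +


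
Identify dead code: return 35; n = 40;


statement follows a return and is unreachable
Dead: 'n = 40'


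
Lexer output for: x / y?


Scan left to right, longest-match per lexeme
Tokens: ID(x), OP(/), ID(y)


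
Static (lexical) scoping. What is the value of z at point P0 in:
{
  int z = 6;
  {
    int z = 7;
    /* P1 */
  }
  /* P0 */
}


z declared in the same block as P0
z = 6


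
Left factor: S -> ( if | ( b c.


Common prefix: '('
Factored: S -> ( S', S' -> if | b c


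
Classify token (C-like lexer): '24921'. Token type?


Pattern: digits only
Type: INTEGER_LITERAL


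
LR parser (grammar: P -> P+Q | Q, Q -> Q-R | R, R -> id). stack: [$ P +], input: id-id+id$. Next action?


no handle ('P+' is not any RHS); shift 'id'
Action: shift


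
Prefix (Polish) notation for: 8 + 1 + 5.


left-to-right (same/higher precedence on left): tree is (+ (+ 8 1) 5)
Prefix: + + 8 1 5


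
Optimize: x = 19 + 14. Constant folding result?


19 + 14 = 33 at compile time
Optimized: x = 33


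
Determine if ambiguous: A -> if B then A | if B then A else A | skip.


dangling else: 'if B then if B then skip else skip' parses two ways
Ambiguous


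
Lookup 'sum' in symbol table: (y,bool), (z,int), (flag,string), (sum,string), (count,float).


Lookup 'sum' → type string


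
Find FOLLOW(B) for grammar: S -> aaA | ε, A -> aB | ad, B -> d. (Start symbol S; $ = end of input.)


$ ∈ FOLLOW(S). For each A -> αBβ: add FIRST(β)\{ε} to FOLLOW(B); if β nullable, add FOLLOW(A).
FOLLOW(B) = {$}


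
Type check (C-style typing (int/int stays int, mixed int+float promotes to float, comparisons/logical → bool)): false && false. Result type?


Operand types: bool && bool
Rule: logical operators take bool operands and yield bool
Result type: bool


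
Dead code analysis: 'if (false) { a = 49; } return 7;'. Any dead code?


condition is constant false, so the whole block is unreachable
Dead: 'if (false) { a = 49; }'


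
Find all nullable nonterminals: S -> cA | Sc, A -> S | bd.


A nonterminal is nullable iff some alternative derives ε (directly, or every symbol in it is nullable)
Nullable: {}


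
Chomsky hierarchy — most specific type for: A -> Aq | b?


Left-linear: every RHS is a terminal or one nonterminal followed by a terminal
Classification: Type 3 (Regular)


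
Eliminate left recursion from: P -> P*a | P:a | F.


Left-recursive alternatives: P*a, P:a; non-recursive: F
Introduce P': P -> FP', P' -> *aP' | :aP' | ε


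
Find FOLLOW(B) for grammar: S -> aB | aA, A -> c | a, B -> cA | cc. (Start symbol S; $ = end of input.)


$ ∈ FOLLOW(S). For each A -> αBβ: add FIRST(β)\{ε} to FOLLOW(B); if β nullable, add FOLLOW(A).
FOLLOW(B) = {$}


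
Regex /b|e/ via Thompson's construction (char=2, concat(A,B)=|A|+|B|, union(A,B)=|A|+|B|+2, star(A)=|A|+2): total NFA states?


Syntax tree has 2 char leaf(s), 1 union(s), 0 star(s)
chars contribute 2×2 = 4; each union adds +2; each star adds +2
Total: 4 + 2 + 0 = 6 states


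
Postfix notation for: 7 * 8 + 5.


Left to right (same or higher precedence on left)
Postfix: 7 8 * 5 +


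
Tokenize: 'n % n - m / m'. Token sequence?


Scan left to right, longest-match per lexeme
Tokens: ID(n), OP(%), ID(n), OP(-), ID(m), OP(/), ID(m)


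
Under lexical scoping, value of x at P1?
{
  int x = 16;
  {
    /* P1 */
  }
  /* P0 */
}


P1's block does not declare x; resolves to the enclosing declaration at depth 0
x = 16


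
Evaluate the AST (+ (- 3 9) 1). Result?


Evaluate inner: (- 3 9) = -6
Evaluate root: (+ -6 1) = -5
Result: -5


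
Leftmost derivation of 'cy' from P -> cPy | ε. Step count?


Derivation: P => cPy => cy
Steps: 2


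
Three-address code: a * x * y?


Break into single-operator statements:
t1 = a * x
t2 = t1 * y


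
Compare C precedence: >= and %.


'%' is multiplicative (level 10); '>=' is relational (level 7)
Higher level binds tighter
'%' has higher precedence than '>='


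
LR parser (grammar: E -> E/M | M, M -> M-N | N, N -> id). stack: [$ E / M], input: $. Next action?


handle 'E/M' on top; lookahead ∈ FOLLOW(E) = {/, $}
Action: reduce (E -> E/M)
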